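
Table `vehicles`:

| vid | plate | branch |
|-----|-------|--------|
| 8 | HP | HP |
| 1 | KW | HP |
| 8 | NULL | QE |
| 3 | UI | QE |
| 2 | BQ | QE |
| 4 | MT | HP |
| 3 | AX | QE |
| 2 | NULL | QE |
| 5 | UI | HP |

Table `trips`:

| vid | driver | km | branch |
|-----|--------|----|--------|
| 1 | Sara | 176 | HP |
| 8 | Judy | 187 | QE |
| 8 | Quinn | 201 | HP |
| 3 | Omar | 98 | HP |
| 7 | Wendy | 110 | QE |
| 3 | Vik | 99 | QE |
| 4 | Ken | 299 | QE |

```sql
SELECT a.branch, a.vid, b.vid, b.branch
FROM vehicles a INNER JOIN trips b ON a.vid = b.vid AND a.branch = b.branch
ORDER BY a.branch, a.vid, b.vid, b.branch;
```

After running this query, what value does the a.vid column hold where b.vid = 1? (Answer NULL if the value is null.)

1

INNER JOIN keeps only pairs where the ON condition holds.
Matching on a.vid = b.vid AND a.branch = b.branch.
- a row (vid=8, branch=HP): matches 1 b row(s) → 1 output row(s).
- a row (vid=1, branch=HP): matches 1 b row(s) → 1 output row(s).
- a row (vid=8, branch=QE): matches 1 b row(s) → 1 output row(s).
- a row (vid=3, branch=QE): matches 1 b row(s) → 1 output row(s).
- a row (vid=2, branch=QE): no match → dropped.
- a row (vid=4, branch=HP): no match → dropped.
- a row (vid=3, branch=QE): matches 1 b row(s) → 1 output row(s).
- a row (vid=2, branch=QE): no match → dropped.
- a row (vid=5, branch=HP): no match → dropped.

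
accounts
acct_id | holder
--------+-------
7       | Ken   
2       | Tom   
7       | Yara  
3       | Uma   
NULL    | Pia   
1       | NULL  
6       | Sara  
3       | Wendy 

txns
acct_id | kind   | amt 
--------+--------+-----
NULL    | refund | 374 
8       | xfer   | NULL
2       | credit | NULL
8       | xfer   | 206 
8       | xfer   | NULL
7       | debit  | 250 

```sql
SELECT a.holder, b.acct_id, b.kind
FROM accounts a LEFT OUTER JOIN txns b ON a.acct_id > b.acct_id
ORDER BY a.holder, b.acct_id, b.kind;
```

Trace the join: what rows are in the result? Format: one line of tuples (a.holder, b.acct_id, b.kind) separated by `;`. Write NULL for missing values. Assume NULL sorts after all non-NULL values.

LEFT JOIN keeps every row from `accounts`; unmatched rows get NULL for `txns`'s columns.
Matching on a.acct_id > b.acct_id. A NULL in a compared column never satisfies the condition.
- a[0] acct_id=7 → 1 match(es) in b → 1 row(s).
- a[1] acct_id=2 → no match; kept with NULLs on the b side.
- a[2] acct_id=7 → 1 match(es) in b → 1 row(s).
- a[3] acct_id=3 → 1 match(es) in b → 1 row(s).
- a[4] acct_id=NULL → no match; kept with NULLs on the b side.
- a[5] acct_id=1 → no match; kept with NULLs on the b side.
- a[6] acct_id=6 → 1 match(es) in b → 1 row(s).
- a[7] acct_id=3 → 1 match(es) in b → 1 row(s).
After projecting and ordering:
a.holder | b.acct_id | b.kind
Ken | 2 | credit
Pia | NULL | NULL
Sara | 2 | credit
Tom | NULL | NULL
Uma | 2 | credit
Wendy | 2 | credit
Yara | 2 | credit
NULL | NULL | NULL

(Ken, 2, credit); (Pia, NULL, NULL); (Sara, 2, credit); (Tom, NULL, NULL); (Uma, 2, credit); (Wendy, 2, credit); (Yara, 2, credit); (NULL, NULL, NULL)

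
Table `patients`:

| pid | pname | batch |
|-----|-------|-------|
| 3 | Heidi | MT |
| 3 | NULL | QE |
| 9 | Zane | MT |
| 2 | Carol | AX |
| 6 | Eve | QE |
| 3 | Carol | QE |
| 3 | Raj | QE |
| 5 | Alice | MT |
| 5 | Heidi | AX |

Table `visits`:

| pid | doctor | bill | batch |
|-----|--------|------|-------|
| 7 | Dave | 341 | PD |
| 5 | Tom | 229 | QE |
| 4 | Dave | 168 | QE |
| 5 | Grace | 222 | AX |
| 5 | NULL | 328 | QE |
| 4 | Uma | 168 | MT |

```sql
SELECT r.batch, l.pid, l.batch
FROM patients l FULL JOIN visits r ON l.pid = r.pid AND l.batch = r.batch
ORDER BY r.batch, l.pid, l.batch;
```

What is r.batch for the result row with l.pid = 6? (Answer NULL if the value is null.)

NULL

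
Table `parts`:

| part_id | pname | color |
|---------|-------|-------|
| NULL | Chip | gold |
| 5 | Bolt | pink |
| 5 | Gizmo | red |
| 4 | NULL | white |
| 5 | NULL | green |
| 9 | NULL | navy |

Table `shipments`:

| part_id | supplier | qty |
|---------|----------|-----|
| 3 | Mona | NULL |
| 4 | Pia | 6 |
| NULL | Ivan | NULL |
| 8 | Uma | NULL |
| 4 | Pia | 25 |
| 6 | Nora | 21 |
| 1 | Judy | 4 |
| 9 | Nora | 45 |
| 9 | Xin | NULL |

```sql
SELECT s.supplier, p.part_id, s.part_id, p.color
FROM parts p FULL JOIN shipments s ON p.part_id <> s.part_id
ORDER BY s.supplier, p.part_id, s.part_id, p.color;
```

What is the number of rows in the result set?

38

FULL OUTER JOIN keeps every row from both sides; unmatched rows get NULL for the other side's columns.
Matching on p.part_id <> s.part_id. A NULL in a compared column never satisfies the condition.
- p row (part_id=NULL): no match → kept, s columns NULL.
- p row (part_id=5): matches 8 s row(s) → 8 output row(s).
- p row (part_id=5): matches 8 s row(s) → 8 output row(s).
- p row (part_id=4): matches 6 s row(s) → 6 output row(s).
- p row (part_id=5): matches 8 s row(s) → 8 output row(s).
- p row (part_id=9): matches 6 s row(s) → 6 output row(s).
- 1 row(s) from s found no p partner → padded with NULL.
Total: 36 matched + 2 padded = 38 rows.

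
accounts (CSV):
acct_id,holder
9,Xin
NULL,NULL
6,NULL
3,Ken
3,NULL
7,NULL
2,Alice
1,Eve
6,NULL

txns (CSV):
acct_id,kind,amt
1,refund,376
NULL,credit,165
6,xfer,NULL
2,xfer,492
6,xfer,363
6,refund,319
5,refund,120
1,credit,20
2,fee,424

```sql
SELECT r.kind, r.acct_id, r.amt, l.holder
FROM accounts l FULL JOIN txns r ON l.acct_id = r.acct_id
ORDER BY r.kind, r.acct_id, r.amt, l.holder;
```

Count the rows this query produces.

17

FULL OUTER JOIN keeps every row from both sides; unmatched rows get NULL for the other side's columns.
Matching on l.acct_id = r.acct_id. A NULL in a compared column never satisfies the condition.
Matched pairs: 10; unmatched l rows kept: 5; unmatched r rows kept: 2.
Total: 10 matched + 7 padded = 17 rows.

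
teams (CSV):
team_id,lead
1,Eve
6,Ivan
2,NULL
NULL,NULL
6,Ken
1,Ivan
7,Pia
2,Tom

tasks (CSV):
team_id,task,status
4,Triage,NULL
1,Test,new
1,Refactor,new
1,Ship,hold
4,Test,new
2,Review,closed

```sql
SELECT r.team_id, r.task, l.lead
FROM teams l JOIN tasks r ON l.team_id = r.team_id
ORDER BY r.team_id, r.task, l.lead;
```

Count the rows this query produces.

INNER JOIN keeps only pairs where the ON condition holds.
Matching on l.team_id = r.team_id. A NULL in a compared column never satisfies the condition.
- l (team_id=1) pairs with 3 row(s) of r.
- l (team_id=6) has no partner → excluded.
- l (team_id=2) pairs with 1 row(s) of r.
- l (team_id=NULL) has no partner → excluded.
- l (team_id=6) has no partner → excluded.
- l (team_id=1) pairs with 3 row(s) of r.
- l (team_id=7) has no partner → excluded.
- l (team_id=2) pairs with 1 row(s) of r.
Total: 8 rows.

8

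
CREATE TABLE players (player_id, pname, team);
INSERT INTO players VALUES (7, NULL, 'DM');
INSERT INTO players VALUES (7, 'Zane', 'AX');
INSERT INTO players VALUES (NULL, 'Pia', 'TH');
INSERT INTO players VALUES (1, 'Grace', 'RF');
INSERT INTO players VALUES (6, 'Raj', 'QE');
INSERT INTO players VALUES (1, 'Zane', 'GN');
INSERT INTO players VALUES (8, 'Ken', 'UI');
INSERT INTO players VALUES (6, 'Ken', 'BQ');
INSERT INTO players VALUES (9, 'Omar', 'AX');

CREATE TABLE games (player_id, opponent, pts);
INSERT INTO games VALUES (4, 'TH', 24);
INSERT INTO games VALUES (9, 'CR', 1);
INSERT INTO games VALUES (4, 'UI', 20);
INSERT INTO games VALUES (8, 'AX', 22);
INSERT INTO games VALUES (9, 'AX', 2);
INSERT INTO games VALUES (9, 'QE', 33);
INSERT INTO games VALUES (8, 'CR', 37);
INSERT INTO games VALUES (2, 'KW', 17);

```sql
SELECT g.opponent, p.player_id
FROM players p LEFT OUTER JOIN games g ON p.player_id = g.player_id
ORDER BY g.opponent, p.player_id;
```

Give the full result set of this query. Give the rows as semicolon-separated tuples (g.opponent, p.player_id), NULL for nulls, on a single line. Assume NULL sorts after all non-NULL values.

LEFT JOIN keeps every row from `players`; unmatched rows get NULL for `games`'s columns.
Matching on p.player_id = g.player_id. A NULL in a compared column never satisfies the condition.
- p row (player_id=7): no match → kept, g columns NULL.
- p row (player_id=7): no match → kept, g columns NULL.
- p row (player_id=NULL): no match → kept, g columns NULL.
- p row (player_id=1): no match → kept, g columns NULL.
- p row (player_id=6): no match → kept, g columns NULL.
- p row (player_id=1): no match → kept, g columns NULL.
- p row (player_id=8): matches 2 g row(s) → 2 output row(s).
- p row (player_id=6): no match → kept, g columns NULL.
- p row (player_id=9): matches 3 g row(s) → 3 output row(s).

(AX, 8); (AX, 9); (CR, 8); (CR, 9); (QE, 9); (NULL, 1); (NULL, 1); (NULL, 6); (NULL, 6); (NULL, 7); (NULL, 7); (NULL, NULL)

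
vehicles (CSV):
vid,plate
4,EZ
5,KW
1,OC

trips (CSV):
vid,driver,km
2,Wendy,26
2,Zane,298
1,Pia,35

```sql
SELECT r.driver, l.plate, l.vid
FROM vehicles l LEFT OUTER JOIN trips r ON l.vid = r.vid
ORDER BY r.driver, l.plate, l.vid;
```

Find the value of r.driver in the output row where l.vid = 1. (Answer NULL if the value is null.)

LEFT JOIN keeps every row from `vehicles`; unmatched rows get NULL for `trips`'s columns.
Matching on l.vid = r.vid.
Matched pairs: 1; unmatched l rows kept: 2.

Pia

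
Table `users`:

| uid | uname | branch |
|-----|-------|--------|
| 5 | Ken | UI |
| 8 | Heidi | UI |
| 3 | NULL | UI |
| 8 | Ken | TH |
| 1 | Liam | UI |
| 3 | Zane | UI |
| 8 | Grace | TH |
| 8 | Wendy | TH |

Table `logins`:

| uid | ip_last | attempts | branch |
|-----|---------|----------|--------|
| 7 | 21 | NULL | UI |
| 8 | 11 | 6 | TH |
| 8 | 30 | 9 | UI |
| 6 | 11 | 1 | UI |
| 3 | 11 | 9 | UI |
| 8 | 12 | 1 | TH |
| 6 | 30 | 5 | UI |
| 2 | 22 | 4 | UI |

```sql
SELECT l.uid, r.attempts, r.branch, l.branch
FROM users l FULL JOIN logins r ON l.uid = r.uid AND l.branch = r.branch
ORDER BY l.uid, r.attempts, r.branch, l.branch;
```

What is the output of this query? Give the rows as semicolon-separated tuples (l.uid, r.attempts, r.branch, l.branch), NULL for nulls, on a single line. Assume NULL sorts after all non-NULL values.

FULL OUTER JOIN keeps every row from both sides; unmatched rows get NULL for the other side's columns.
Matching on l.uid = r.uid AND l.branch = r.branch.
- l row (uid=5, branch=UI): no match → kept, r columns NULL.
- l row (uid=8, branch=UI): matches 1 r row(s) → 1 output row(s).
- l row (uid=3, branch=UI): matches 1 r row(s) → 1 output row(s).
- l row (uid=8, branch=TH): matches 2 r row(s) → 2 output row(s).
- l row (uid=1, branch=UI): no match → kept, r columns NULL.
- l row (uid=3, branch=UI): matches 1 r row(s) → 1 output row(s).
- l row (uid=8, branch=TH): matches 2 r row(s) → 2 output row(s).
- l row (uid=8, branch=TH): matches 2 r row(s) → 2 output row(s).
- 4 r row(s) had no l match → kept, l columns NULL.

(1, NULL, NULL, UI); (3, 9, UI, UI); (3, 9, UI, UI); (5, NULL, NULL, UI); (8, 1, TH, TH); (8, 1, TH, TH); (8, 1, TH, TH); (8, 6, TH, TH); (8, 6, TH, TH); (8, 6, TH, TH); (8, 9, UI, UI); (NULL, 1, UI, NULL); (NULL, 4, UI, NULL); (NULL, 5, UI, NULL); (NULL, NULL, UI, NULL)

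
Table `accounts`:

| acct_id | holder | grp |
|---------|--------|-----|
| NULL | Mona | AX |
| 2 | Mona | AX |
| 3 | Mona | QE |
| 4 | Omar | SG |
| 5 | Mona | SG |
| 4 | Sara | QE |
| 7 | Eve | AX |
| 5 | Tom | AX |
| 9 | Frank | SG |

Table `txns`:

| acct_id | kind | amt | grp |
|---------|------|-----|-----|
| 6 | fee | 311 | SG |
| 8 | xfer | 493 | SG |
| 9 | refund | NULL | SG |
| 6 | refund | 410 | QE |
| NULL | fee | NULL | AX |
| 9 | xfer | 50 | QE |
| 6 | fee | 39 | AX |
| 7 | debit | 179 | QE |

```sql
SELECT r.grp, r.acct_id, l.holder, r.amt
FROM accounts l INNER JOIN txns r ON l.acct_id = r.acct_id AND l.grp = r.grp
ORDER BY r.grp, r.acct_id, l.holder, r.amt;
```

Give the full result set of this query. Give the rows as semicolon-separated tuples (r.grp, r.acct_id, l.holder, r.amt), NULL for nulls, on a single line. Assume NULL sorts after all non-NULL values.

INNER JOIN keeps only pairs where the ON condition holds.
Matching on l.acct_id = r.acct_id AND l.grp = r.grp. A NULL in a compared column never satisfies the condition.
- l row (acct_id=NULL, grp=AX): no match → dropped.
- l row (acct_id=2, grp=AX): no match → dropped.
- l row (acct_id=3, grp=QE): no match → dropped.
- l row (acct_id=4, grp=SG): no match → dropped.
- l row (acct_id=5, grp=SG): no match → dropped.
- l row (acct_id=4, grp=QE): no match → dropped.
- l row (acct_id=7, grp=AX): no match → dropped.
- l row (acct_id=5, grp=AX): no match → dropped.
- l row (acct_id=9, grp=SG): matches 1 r row(s) → 1 output row(s).
After projecting and ordering:
r.grp | r.acct_id | l.holder | r.amt
SG | 9 | Frank | NULL

(SG, 9, Frank, NULL)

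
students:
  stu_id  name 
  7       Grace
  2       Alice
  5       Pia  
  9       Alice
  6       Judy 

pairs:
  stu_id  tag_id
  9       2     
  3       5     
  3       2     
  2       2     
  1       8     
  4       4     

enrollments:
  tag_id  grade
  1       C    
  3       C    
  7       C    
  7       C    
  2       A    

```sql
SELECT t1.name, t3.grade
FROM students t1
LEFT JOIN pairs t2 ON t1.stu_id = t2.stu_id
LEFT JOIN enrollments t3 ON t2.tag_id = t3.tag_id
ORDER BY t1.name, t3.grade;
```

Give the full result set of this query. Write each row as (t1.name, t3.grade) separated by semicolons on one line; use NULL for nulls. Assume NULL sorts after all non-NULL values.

Evaluate left to right. First `students t1 LEFT JOIN pairs t2` on stu_id: 5 row(s).
Then LEFT JOIN `enrollments t3` on tag_id: each of those 5 rows is kept; rows whose t2.tag_id has no match in t3 get NULL for t3's columns.

(Alice, A); (Alice, A); (Grace, NULL); (Judy, NULL); (Pia, NULL)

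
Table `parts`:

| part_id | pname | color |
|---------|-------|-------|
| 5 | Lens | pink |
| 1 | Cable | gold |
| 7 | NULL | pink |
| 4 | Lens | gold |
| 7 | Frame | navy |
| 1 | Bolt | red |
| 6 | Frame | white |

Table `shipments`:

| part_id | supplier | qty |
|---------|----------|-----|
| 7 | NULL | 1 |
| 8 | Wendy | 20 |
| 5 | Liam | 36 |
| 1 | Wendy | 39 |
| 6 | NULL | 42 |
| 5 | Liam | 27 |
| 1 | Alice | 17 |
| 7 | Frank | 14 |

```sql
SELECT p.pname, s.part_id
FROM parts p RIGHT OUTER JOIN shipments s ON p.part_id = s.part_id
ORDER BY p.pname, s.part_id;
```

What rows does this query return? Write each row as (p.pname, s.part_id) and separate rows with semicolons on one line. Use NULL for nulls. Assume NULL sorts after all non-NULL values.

RIGHT JOIN keeps every row from `shipments`; unmatched rows get NULL for `parts`'s columns.
Matching on p.part_id = s.part_id.
- p row (part_id=5): matches 2 s row(s) → 2 output row(s).
- p row (part_id=1): matches 2 s row(s) → 2 output row(s).
- p row (part_id=7): matches 2 s row(s) → 2 output row(s).
- p row (part_id=4): no match.
- p row (part_id=7): matches 2 s row(s) → 2 output row(s).
- p row (part_id=1): matches 2 s row(s) → 2 output row(s).
- p row (part_id=6): matches 1 s row(s) → 1 output row(s).
- 1 s row(s) had no p match → kept, p columns NULL.

(Bolt, 1); (Bolt, 1); (Cable, 1); (Cable, 1); (Frame, 6); (Frame, 7); (Frame, 7); (Lens, 5); (Lens, 5); (NULL, 7); (NULL, 7); (NULL, 8)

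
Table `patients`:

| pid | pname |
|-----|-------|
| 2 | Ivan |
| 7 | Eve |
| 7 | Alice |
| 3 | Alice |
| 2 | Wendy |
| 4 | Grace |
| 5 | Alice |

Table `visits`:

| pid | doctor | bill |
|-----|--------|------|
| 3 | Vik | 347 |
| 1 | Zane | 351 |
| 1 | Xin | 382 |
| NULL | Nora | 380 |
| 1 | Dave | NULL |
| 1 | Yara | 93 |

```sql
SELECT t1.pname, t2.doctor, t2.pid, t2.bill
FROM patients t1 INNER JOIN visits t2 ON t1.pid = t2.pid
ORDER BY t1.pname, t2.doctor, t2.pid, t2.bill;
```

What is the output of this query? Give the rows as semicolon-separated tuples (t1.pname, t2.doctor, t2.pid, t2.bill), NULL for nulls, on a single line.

(Alice, Vik, 3, 347)

INNER JOIN keeps only pairs where the ON condition holds.
Matching on t1.pid = t2.pid. A NULL in a compared column never satisfies the condition.
- pid=2: no matching t2 row, dropped.
- pid=7: no matching t2 row, dropped.
- pid=7: no matching t2 row, dropped.
- pid=3: 1 matching t2 row(s), so 1 row(s) emitted.
- pid=2: no matching t2 row, dropped.
- pid=4: no matching t2 row, dropped.
- pid=5: no matching t2 row, dropped.
After projecting and ordering:
t1.pname | t2.doctor | t2.pid | t2.bill
Alice | Vik | 3 | 347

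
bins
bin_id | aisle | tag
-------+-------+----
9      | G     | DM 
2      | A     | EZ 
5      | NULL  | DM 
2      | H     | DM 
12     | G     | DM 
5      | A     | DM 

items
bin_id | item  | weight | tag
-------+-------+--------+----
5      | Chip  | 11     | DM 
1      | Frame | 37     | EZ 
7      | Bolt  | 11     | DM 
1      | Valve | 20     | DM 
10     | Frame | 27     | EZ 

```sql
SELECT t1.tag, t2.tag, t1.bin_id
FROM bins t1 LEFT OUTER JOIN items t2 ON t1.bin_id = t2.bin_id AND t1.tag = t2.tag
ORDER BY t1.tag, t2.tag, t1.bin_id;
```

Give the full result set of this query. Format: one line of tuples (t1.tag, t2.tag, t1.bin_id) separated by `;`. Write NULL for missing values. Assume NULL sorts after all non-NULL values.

(DM, DM, 5); (DM, DM, 5); (DM, NULL, 2); (DM, NULL, 9); (DM, NULL, 12); (EZ, NULL, 2)

LEFT JOIN keeps every row from `bins`; unmatched rows get NULL for `items`'s columns.
Matching on t1.bin_id = t2.bin_id AND t1.tag = t2.tag.
- t1 (bin_id=9, tag=DM) has no partner → padded with NULL.
- t1 (bin_id=2, tag=EZ) has no partner → padded with NULL.
- t1 (bin_id=5, tag=DM) pairs with 1 row(s) of t2.
- t1 (bin_id=2, tag=DM) has no partner → padded with NULL.
- t1 (bin_id=12, tag=DM) has no partner → padded with NULL.
- t1 (bin_id=5, tag=DM) pairs with 1 row(s) of t2.
After projecting and ordering:
t1.tag | t2.tag | t1.bin_id
DM | DM | 5
DM | DM | 5
DM | NULL | 2
DM | NULL | 9
DM | NULL | 12
EZ | NULL | 2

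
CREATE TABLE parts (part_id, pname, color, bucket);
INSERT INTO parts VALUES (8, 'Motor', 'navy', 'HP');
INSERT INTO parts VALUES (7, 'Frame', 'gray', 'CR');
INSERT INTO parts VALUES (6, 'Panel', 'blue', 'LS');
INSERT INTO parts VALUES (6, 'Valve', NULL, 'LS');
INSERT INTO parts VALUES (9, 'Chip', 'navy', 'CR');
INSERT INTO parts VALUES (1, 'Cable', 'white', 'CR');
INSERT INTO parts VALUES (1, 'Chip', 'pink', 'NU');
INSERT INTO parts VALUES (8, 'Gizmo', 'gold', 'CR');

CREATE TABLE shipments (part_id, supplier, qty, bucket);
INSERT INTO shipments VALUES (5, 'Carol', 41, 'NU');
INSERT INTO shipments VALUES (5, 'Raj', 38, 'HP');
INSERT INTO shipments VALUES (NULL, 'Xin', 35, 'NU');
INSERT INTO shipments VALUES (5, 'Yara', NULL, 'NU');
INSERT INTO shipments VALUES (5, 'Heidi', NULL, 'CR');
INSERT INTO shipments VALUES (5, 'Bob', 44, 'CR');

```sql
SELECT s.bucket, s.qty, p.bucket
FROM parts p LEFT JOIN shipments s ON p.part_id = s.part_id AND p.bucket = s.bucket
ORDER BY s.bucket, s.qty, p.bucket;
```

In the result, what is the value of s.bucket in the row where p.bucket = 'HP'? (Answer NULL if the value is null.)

LEFT JOIN keeps every row from `parts`; unmatched rows get NULL for `shipments`'s columns.
Matching on p.part_id = s.part_id AND p.bucket = s.bucket. A NULL in a compared column never satisfies the condition.
- p[0] part_id=8, bucket=HP → no match; kept with NULLs on the s side.
- p[1] part_id=7, bucket=CR → no match; kept with NULLs on the s side.
- p[2] part_id=6, bucket=LS → no match; kept with NULLs on the s side.
- p[3] part_id=6, bucket=LS → no match; kept with NULLs on the s side.
- p[4] part_id=9, bucket=CR → no match; kept with NULLs on the s side.
- p[5] part_id=1, bucket=CR → no match; kept with NULLs on the s side.
- p[6] part_id=1, bucket=NU → no match; kept with NULLs on the s side.
- p[7] part_id=8, bucket=CR → no match; kept with NULLs on the s side.

NULL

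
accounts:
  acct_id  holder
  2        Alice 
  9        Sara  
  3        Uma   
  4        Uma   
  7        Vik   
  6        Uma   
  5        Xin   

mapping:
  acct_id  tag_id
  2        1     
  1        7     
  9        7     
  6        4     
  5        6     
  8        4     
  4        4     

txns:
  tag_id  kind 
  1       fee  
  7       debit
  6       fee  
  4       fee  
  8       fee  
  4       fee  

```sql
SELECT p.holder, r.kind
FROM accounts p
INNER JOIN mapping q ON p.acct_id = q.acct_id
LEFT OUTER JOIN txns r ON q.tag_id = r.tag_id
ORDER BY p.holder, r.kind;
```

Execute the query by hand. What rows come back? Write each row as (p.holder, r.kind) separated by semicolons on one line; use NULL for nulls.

(Alice, fee); (Sara, debit); (Uma, fee); (Uma, fee); (Uma, fee); (Uma, fee); (Xin, fee)

Joins associate left-to-right: accounts INNER JOIN mapping on acct_id gives 5 intermediate row(s).
Then LEFT JOIN `txns r` on tag_id: each of those 5 rows is kept; rows whose q.tag_id has no match in r get NULL for r's columns.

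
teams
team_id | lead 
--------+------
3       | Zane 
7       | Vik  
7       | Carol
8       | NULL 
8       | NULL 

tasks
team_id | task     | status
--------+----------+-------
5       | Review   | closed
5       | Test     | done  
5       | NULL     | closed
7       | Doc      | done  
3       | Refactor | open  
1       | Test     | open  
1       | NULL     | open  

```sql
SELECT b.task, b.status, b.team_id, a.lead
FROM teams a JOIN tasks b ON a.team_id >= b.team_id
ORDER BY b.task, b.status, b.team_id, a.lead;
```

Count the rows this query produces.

31

INNER JOIN keeps only pairs where the ON condition holds.
Matching on a.team_id >= b.team_id.
Matched pairs: 31.
Total: 31 rows.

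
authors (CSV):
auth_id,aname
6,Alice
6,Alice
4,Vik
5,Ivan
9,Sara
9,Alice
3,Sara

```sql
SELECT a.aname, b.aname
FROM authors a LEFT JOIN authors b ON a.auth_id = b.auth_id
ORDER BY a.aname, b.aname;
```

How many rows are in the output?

11

LEFT JOIN keeps every row from `authors a`; unmatched rows get NULL for `authors b`'s columns.
Matching on a.auth_id = b.auth_id.
- auth_id=6: 2 matching b row(s), so 2 row(s) emitted.
- auth_id=6: 2 matching b row(s), so 2 row(s) emitted.
- auth_id=4: 1 matching b row(s), so 1 row(s) emitted.
- auth_id=5: 1 matching b row(s), so 1 row(s) emitted.
- auth_id=9: 2 matching b row(s), so 2 row(s) emitted.
- auth_id=9: 2 matching b row(s), so 2 row(s) emitted.
- auth_id=3: 1 matching b row(s), so 1 row(s) emitted.
Total: 11 rows.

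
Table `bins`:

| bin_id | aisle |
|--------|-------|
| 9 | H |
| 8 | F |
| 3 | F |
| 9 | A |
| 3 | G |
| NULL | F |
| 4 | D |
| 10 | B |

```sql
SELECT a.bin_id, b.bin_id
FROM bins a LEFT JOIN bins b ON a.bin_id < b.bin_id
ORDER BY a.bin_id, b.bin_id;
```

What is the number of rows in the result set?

21

LEFT JOIN keeps every row from `bins a`; unmatched rows get NULL for `bins b`'s columns.
Matching on a.bin_id < b.bin_id. A NULL in a compared column never satisfies the condition.
- a[0] bin_id=9 → 1 match(es) in b → 1 row(s).
- a[1] bin_id=8 → 3 match(es) in b → 3 row(s).
- a[2] bin_id=3 → 5 match(es) in b → 5 row(s).
- a[3] bin_id=9 → 1 match(es) in b → 1 row(s).
- a[4] bin_id=3 → 5 match(es) in b → 5 row(s).
- a[5] bin_id=NULL → no match; kept with NULLs on the b side.
- a[6] bin_id=4 → 4 match(es) in b → 4 row(s).
- a[7] bin_id=10 → no match; kept with NULLs on the b side.
Total: 19 matched + 2 padded = 21 rows.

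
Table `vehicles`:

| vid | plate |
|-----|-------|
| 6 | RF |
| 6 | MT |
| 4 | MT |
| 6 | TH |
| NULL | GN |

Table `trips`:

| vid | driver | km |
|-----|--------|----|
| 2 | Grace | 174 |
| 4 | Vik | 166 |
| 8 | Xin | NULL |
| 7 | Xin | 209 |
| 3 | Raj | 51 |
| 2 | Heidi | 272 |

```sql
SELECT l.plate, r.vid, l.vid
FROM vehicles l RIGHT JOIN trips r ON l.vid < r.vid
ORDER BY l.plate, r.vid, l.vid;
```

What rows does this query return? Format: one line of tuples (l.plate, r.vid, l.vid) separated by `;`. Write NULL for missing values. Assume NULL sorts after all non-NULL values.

RIGHT JOIN keeps every row from `trips`; unmatched rows get NULL for `vehicles`'s columns.
Matching on l.vid < r.vid. A NULL in a compared column never satisfies the condition.
- l (vid=6) pairs with 2 row(s) of r.
- l (vid=6) pairs with 2 row(s) of r.
- l (vid=4) pairs with 2 row(s) of r.
- l (vid=6) pairs with 2 row(s) of r.
- l (vid=NULL) has no partner in r.
- 4 row(s) from r found no l partner → padded with NULL.

(MT, 7, 4); (MT, 7, 6); (MT, 8, 4); (MT, 8, 6); (RF, 7, 6); (RF, 8, 6); (TH, 7, 6); (TH, 8, 6); (NULL, 2, NULL); (NULL, 2, NULL); (NULL, 3, NULL); (NULL, 4, NULL)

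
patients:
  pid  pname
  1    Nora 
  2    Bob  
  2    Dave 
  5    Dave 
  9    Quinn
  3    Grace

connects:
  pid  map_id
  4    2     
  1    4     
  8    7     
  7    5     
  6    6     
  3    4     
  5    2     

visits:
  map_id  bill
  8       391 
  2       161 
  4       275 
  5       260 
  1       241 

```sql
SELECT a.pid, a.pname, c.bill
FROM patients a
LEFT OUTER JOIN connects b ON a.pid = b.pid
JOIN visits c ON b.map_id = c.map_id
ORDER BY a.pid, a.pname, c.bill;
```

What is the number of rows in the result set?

Step 1 — a LEFT JOIN b on pid → 6 row(s).
Then INNER JOIN `visits c` on map_id: keep only rows whose b.map_id appears in c.
Result: 3 row(s).

3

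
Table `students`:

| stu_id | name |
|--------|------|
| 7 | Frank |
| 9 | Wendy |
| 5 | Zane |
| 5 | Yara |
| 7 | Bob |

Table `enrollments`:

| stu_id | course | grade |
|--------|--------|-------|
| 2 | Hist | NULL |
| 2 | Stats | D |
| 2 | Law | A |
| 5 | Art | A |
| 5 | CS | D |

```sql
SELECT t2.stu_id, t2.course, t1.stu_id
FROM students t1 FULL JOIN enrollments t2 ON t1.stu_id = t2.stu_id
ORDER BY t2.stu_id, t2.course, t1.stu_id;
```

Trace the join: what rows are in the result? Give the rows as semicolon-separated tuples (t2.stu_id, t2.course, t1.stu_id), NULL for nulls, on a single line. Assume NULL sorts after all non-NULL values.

(2, Hist, NULL); (2, Law, NULL); (2, Stats, NULL); (5, Art, 5); (5, Art, 5); (5, CS, 5); (5, CS, 5); (NULL, NULL, 7); (NULL, NULL, 7); (NULL, NULL, 9)

FULL OUTER JOIN keeps every row from both sides; unmatched rows get NULL for the other side's columns.
Matching on t1.stu_id = t2.stu_id.
- t1 (stu_id=7) has no partner → padded with NULL.
- t1 (stu_id=9) has no partner → padded with NULL.
- t1 (stu_id=5) pairs with 2 row(s) of t2.
- t1 (stu_id=5) pairs with 2 row(s) of t2.
- t1 (stu_id=7) has no partner → padded with NULL.
- plus 3 unmatched t2 row(s), each kept with NULL t1 columns.
After projecting and ordering:
t2.stu_id | t2.course | t1.stu_id
2 | Hist | NULL
2 | Law | NULL
2 | Stats | NULL
5 | Art | 5
5 | Art | 5
5 | CS | 5
5 | CS | 5
NULL | NULL | 7
NULL | NULL | 7
NULL | NULL | 9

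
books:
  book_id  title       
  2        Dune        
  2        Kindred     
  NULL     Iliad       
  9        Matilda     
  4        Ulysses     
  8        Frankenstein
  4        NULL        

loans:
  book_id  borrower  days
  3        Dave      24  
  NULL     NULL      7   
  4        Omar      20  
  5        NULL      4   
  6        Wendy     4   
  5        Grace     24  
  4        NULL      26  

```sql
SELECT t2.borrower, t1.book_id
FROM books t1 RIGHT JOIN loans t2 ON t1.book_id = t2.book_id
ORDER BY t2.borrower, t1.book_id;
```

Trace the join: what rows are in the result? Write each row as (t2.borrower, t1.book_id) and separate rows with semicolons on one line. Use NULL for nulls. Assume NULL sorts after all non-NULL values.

(Dave, NULL); (Grace, NULL); (Omar, 4); (Omar, 4); (Wendy, NULL); (NULL, 4); (NULL, 4); (NULL, NULL); (NULL, NULL)

RIGHT JOIN keeps every row from `loans`; unmatched rows get NULL for `books`'s columns.
Matching on t1.book_id = t2.book_id. A NULL in a compared column never satisfies the condition.
- t1 (book_id=2) has no partner in t2.
- t1 (book_id=2) has no partner in t2.
- t1 (book_id=NULL) has no partner in t2.
- t1 (book_id=9) has no partner in t2.
- t1 (book_id=4) pairs with 2 row(s) of t2.
- t1 (book_id=8) has no partner in t2.
- t1 (book_id=4) pairs with 2 row(s) of t2.
- 5 t2 row(s) had no t1 match → kept, t1 columns NULL.
After projecting and ordering:
t2.borrower | t1.book_id
Dave | NULL
Grace | NULL
Omar | 4
Omar | 4
Wendy | NULL
NULL | 4
NULL | 4
NULL | NULL
NULL | NULL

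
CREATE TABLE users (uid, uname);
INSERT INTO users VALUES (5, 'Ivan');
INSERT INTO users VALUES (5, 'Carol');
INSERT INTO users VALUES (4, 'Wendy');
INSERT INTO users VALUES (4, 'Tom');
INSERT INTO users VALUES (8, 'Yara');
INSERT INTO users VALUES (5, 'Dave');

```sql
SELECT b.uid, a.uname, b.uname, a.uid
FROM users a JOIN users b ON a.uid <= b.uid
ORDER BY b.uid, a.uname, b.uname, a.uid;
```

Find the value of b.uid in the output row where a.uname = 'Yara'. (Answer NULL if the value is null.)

INNER JOIN keeps only pairs where the ON condition holds.
Matching on a.uid <= b.uid.
Matched pairs: 25.

8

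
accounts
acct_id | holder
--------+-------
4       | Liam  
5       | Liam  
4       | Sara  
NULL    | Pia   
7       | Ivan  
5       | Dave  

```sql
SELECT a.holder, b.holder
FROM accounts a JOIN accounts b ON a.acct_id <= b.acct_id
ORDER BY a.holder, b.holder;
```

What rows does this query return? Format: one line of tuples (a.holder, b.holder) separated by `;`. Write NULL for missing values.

INNER JOIN keeps only pairs where the ON condition holds.
Matching on a.acct_id <= b.acct_id. A NULL in a compared column never satisfies the condition.
- a (acct_id=4) pairs with 5 row(s) of b.
- a (acct_id=5) pairs with 3 row(s) of b.
- a (acct_id=4) pairs with 5 row(s) of b.
- a (acct_id=NULL) has no partner → excluded.
- a (acct_id=7) pairs with 1 row(s) of b.
- a (acct_id=5) pairs with 3 row(s) of b.

(Dave, Dave); (Dave, Ivan); (Dave, Liam); (Ivan, Ivan); (Liam, Dave); (Liam, Dave); (Liam, Ivan); (Liam, Ivan); (Liam, Liam); (Liam, Liam); (Liam, Liam); (Liam, Sara); (Sara, Dave); (Sara, Ivan); (Sara, Liam); (Sara, Liam); (Sara, Sara)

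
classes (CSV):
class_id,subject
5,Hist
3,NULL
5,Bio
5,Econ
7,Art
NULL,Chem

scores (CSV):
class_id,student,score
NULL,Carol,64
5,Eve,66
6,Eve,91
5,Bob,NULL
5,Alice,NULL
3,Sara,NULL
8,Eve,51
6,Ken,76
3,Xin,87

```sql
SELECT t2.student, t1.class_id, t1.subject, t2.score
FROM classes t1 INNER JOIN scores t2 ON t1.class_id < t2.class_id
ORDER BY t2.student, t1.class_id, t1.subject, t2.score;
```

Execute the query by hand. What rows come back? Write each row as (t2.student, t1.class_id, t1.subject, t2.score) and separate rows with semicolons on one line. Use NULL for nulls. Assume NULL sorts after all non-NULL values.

INNER JOIN keeps only pairs where the ON condition holds.
Matching on t1.class_id < t2.class_id. A NULL in a compared column never satisfies the condition.
- t1[0] class_id=5 → 3 match(es) in t2 → 3 row(s).
- t1[1] class_id=3 → 6 match(es) in t2 → 6 row(s).
- t1[2] class_id=5 → 3 match(es) in t2 → 3 row(s).
- t1[3] class_id=5 → 3 match(es) in t2 → 3 row(s).
- t1[4] class_id=7 → 1 match(es) in t2 → 1 row(s).
- t1[5] class_id=NULL → no match; dropped.

(Alice, 3, NULL, NULL); (Bob, 3, NULL, NULL); (Eve, 3, NULL, 51); (Eve, 3, NULL, 66); (Eve, 3, NULL, 91); (Eve, 5, Bio, 51); (Eve, 5, Bio, 91); (Eve, 5, Econ, 51); (Eve, 5, Econ, 91); (Eve, 5, Hist, 51); (Eve, 5, Hist, 91); (Eve, 7, Art, 51); (Ken, 3, NULL, 76); (Ken, 5, Bio, 76); (Ken, 5, Econ, 76); (Ken, 5, Hist, 76)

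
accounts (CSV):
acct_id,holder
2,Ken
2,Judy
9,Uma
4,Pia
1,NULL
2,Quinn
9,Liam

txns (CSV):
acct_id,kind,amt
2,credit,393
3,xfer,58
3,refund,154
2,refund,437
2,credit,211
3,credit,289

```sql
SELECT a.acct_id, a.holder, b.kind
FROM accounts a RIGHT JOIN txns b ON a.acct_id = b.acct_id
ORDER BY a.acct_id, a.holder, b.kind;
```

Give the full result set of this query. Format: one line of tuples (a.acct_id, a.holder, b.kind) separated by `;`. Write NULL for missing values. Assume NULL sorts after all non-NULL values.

(2, Judy, credit); (2, Judy, credit); (2, Judy, refund); (2, Ken, credit); (2, Ken, credit); (2, Ken, refund); (2, Quinn, credit); (2, Quinn, credit); (2, Quinn, refund); (NULL, NULL, credit); (NULL, NULL, refund); (NULL, NULL, xfer)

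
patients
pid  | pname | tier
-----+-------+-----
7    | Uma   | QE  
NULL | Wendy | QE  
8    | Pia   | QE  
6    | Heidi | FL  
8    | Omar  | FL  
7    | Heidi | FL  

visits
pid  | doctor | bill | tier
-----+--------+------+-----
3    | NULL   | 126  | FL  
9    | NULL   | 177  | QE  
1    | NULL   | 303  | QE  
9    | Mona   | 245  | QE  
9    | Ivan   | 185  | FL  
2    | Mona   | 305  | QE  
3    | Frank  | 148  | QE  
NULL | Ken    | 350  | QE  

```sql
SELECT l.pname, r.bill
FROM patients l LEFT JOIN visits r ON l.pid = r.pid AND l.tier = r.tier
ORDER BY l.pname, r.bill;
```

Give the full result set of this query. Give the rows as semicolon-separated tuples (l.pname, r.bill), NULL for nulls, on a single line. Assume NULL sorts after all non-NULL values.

(Heidi, NULL); (Heidi, NULL); (Omar, NULL); (Pia, NULL); (Uma, NULL); (Wendy, NULL)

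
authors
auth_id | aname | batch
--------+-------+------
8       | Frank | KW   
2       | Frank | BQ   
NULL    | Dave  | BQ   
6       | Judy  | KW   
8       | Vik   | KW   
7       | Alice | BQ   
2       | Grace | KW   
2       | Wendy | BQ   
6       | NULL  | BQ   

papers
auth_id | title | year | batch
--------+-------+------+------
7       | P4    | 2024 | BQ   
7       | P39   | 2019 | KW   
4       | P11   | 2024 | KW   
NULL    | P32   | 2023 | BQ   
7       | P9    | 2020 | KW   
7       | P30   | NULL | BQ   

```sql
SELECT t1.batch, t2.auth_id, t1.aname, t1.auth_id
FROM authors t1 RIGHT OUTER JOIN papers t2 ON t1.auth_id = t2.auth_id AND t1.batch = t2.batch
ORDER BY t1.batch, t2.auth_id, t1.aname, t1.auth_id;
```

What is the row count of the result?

RIGHT JOIN keeps every row from `papers`; unmatched rows get NULL for `authors`'s columns.
Matching on t1.auth_id = t2.auth_id AND t1.batch = t2.batch. A NULL in a compared column never satisfies the condition.
- t1[0] auth_id=8, batch=KW → no match.
- t1[1] auth_id=2, batch=BQ → no match.
- t1[2] auth_id=NULL, batch=BQ → no match.
- t1[3] auth_id=6, batch=KW → no match.
- t1[4] auth_id=8, batch=KW → no match.
- t1[5] auth_id=7, batch=BQ → 2 match(es) in t2 → 2 row(s).
- t1[6] auth_id=2, batch=KW → no match.
- t1[7] auth_id=2, batch=BQ → no match.
- t1[8] auth_id=6, batch=BQ → no match.
- 4 row(s) from t2 found no t1 partner → padded with NULL.
Total: 2 matched + 4 padded = 6 rows.

6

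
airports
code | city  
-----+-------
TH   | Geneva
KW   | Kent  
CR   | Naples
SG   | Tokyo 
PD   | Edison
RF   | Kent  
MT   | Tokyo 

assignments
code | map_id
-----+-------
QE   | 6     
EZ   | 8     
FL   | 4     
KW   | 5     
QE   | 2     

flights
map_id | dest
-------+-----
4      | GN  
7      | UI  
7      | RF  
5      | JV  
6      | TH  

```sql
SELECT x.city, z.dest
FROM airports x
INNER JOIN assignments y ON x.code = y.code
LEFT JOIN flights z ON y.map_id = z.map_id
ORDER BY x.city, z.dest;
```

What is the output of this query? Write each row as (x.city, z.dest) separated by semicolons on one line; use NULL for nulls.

(Kent, JV)

Step 1 — x INNER JOIN y on code → 1 row(s).
Then LEFT JOIN `flights z` on map_id: each of those 1 rows is kept; rows whose y.map_id has no match in z get NULL for z's columns.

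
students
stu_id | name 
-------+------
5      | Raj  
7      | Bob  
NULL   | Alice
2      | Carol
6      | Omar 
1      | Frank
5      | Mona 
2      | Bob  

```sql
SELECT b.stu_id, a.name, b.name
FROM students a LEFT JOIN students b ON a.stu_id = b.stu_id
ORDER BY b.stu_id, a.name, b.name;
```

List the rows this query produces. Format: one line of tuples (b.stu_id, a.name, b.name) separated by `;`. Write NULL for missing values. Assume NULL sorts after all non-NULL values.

LEFT JOIN keeps every row from `students a`; unmatched rows get NULL for `students b`'s columns.
Matching on a.stu_id = b.stu_id. A NULL in a compared column never satisfies the condition.
- stu_id=5: 2 matching b row(s), so 2 row(s) emitted.
- stu_id=7: 1 matching b row(s), so 1 row(s) emitted.
- stu_id=NULL: no b row matches, row kept with b columns NULL.
- stu_id=2: 2 matching b row(s), so 2 row(s) emitted.
- stu_id=6: 1 matching b row(s), so 1 row(s) emitted.
- stu_id=1: 1 matching b row(s), so 1 row(s) emitted.
- stu_id=5: 2 matching b row(s), so 2 row(s) emitted.
- stu_id=2: 2 matching b row(s), so 2 row(s) emitted.

(1, Frank, Frank); (2, Bob, Bob); (2, Bob, Carol); (2, Carol, Bob); (2, Carol, Carol); (5, Mona, Mona); (5, Mona, Raj); (5, Raj, Mona); (5, Raj, Raj); (6, Omar, Omar); (7, Bob, Bob); (NULL, Alice, NULL)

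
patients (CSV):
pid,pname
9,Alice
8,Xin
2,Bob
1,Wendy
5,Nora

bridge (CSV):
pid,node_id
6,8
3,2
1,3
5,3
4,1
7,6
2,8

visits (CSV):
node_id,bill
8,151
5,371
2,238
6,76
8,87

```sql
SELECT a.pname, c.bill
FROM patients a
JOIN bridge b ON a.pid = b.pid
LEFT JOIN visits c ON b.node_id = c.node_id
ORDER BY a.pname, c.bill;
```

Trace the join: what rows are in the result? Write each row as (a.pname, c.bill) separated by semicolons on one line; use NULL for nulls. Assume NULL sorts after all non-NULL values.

(Bob, 87); (Bob, 151); (Nora, NULL); (Wendy, NULL)

Joins associate left-to-right: patients INNER JOIN bridge on pid gives 3 intermediate row(s).
Then LEFT JOIN `visits c` on node_id: each of those 3 rows is kept; rows whose b.node_id has no match in c get NULL for c's columns.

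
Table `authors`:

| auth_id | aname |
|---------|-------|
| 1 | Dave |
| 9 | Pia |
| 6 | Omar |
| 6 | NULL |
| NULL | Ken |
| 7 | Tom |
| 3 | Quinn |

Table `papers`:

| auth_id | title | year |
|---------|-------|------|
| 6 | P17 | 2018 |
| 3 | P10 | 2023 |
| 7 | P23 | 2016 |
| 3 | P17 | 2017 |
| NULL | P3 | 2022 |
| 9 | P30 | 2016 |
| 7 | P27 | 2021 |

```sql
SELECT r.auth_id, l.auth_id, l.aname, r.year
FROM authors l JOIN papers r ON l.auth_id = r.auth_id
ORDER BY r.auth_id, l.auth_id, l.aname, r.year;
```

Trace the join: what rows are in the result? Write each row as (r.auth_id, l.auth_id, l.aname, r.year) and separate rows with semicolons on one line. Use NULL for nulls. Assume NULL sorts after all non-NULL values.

(3, 3, Quinn, 2017); (3, 3, Quinn, 2023); (6, 6, Omar, 2018); (6, 6, NULL, 2018); (7, 7, Tom, 2016); (7, 7, Tom, 2021); (9, 9, Pia, 2016)

INNER JOIN keeps only pairs where the ON condition holds.
Matching on l.auth_id = r.auth_id. A NULL in a compared column never satisfies the condition.
Matched pairs: 7.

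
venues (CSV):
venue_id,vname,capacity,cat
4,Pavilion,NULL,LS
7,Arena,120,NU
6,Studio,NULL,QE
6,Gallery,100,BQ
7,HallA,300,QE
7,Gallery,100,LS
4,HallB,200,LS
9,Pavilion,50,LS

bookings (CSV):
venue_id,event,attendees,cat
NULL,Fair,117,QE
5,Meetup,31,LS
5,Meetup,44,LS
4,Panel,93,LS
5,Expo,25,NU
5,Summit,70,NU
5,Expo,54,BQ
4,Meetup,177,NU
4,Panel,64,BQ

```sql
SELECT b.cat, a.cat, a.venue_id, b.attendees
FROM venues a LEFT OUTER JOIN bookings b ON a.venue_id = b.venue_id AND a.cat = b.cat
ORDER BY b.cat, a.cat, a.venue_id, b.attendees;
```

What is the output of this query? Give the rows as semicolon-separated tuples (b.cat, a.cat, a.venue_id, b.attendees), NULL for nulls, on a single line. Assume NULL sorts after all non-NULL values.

LEFT JOIN keeps every row from `venues`; unmatched rows get NULL for `bookings`'s columns.
Matching on a.venue_id = b.venue_id AND a.cat = b.cat. A NULL in a compared column never satisfies the condition.
- a row (venue_id=4, cat=LS): matches 1 b row(s) → 1 output row(s).
- a row (venue_id=7, cat=NU): no match → kept, b columns NULL.
- a row (venue_id=6, cat=QE): no match → kept, b columns NULL.
- a row (venue_id=6, cat=BQ): no match → kept, b columns NULL.
- a row (venue_id=7, cat=QE): no match → kept, b columns NULL.
- a row (venue_id=7, cat=LS): no match → kept, b columns NULL.
- a row (venue_id=4, cat=LS): matches 1 b row(s) → 1 output row(s).
- a row (venue_id=9, cat=LS): no match → kept, b columns NULL.
After projecting and ordering:
b.cat | a.cat | a.venue_id | b.attendees
LS | LS | 4 | 93
LS | LS | 4 | 93
NULL | BQ | 6 | NULL
NULL | LS | 7 | NULL
NULL | LS | 9 | NULL
NULL | NU | 7 | NULL
NULL | QE | 6 | NULL
NULL | QE | 7 | NULL

(LS, LS, 4, 93); (LS, LS, 4, 93); (NULL, BQ, 6, NULL); (NULL, LS, 7, NULL); (NULL, LS, 9, NULL); (NULL, NU, 7, NULL); (NULL, QE, 6, NULL); (NULL, QE, 7, NULL)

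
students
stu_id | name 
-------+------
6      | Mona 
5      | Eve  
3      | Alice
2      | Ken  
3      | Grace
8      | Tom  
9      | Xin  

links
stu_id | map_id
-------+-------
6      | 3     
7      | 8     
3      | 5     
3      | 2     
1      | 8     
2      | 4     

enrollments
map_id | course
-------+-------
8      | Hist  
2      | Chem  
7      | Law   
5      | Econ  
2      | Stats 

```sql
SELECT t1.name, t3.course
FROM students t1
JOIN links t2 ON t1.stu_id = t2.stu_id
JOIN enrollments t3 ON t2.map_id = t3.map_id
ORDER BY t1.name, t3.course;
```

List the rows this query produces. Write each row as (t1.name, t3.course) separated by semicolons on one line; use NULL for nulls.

(Alice, Chem); (Alice, Econ); (Alice, Stats); (Grace, Chem); (Grace, Econ); (Grace, Stats)

Joins associate left-to-right: students INNER JOIN links on stu_id gives 6 intermediate row(s).
Then INNER JOIN `enrollments t3` on map_id: keep only rows whose t2.map_id appears in t3.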